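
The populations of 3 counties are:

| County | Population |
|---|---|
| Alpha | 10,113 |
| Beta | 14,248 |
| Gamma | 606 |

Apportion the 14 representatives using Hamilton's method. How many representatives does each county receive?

Total 24967; standard divisor 24967/14 ≈ 1783.357.
Standard quotas: Alpha 5.6708, Beta 7.9894, Gamma 0.3398.
Lower quotas: Alpha 5, Beta 7, Gamma 0 (sum 12, leaving 2 seats).
Remainders in descending order: Beta 0.9894, Alpha 0.6708, Gamma 0.3398.
Largest remainders: Beta, Alpha receive the extra seats.

Alpha 6, Beta 8, Gamma 0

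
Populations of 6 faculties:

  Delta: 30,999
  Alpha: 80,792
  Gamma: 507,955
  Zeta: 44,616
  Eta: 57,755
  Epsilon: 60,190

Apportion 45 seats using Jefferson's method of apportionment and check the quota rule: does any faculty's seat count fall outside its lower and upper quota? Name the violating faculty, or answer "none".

Gamma

Standard quotas: Delta 1.783, Alpha 4.647, Gamma 29.219, Zeta 2.566, Eta 3.322, Epsilon 3.462.
Jefferson allocation: Delta 1, Alpha 5, Gamma 31, Zeta 2, Eta 3, Epsilon 3.
Gamma has quota 29.219 (lower 29, upper 30) but receives 31 — outside the quota interval.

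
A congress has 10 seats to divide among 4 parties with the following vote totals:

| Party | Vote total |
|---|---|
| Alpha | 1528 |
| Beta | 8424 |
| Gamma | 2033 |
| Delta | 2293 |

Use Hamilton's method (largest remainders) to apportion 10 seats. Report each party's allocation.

Standard divisor: 14278 ÷ 10 ≈ 1427.8.
Standard quotas: Alpha 1.0702, Beta 5.9000, Gamma 1.4239, Delta 1.6060.
Lower quotas: Alpha 1, Beta 5, Gamma 1, Delta 1 (sum 8, leaving 2 seats).
Remainders in descending order: Beta 0.9000, Delta 0.6060, Gamma 0.4239, Alpha 0.0702.
The surplus seats go to Beta, Delta.

Alpha: 1, Beta: 6, Gamma: 1, Delta: 2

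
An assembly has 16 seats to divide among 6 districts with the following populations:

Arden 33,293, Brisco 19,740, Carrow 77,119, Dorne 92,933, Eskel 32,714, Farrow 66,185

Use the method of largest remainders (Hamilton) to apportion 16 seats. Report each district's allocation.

Standard divisor: 321984 ÷ 16 = 20124.
Standard quotas: Arden 1.6544, Brisco 0.9809, Carrow 3.8322, Dorne 4.6180, Eskel 1.6256, Farrow 3.2889.
Lower quotas: Arden 1, Brisco 0, Carrow 3, Dorne 4, Eskel 1, Farrow 3 (sum 12, leaving 4 seats).
Remainders in descending order: Brisco 0.9809, Carrow 0.8322, Arden 0.6544, Eskel 0.6256, Dorne 0.6180, Farrow 0.2889.
Largest remainders: Brisco, Carrow, Arden, Eskel receive the extra seats.

Arden 2, Brisco 1, Carrow 4, Dorne 4, Eskel 2, Farrow 3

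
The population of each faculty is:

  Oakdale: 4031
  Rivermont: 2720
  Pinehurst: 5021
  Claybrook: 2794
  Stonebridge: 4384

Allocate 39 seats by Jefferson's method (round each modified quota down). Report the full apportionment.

Oakdale 8, Rivermont 5, Pinehurst 11, Claybrook 6, Stonebridge 9

Standard divisor 18950/39 ≈ 485.897; standard quotas: Oakdale 8.296, Rivermont 5.598, Pinehurst 10.333, Claybrook 5.750, Stonebridge 9.022.
Rounding down gives 8, 5, 10, 5, 9 = 37 seats, so the divisor must be adjusted.
With modified divisor 455: modified quotas Oakdale 8.859, Rivermont 5.978, Pinehurst 11.035, Claybrook 6.141, Stonebridge 9.635.
Rounding down: Oakdale 8, Rivermont 5, Pinehurst 11, Claybrook 6, Stonebridge 9 (total 39).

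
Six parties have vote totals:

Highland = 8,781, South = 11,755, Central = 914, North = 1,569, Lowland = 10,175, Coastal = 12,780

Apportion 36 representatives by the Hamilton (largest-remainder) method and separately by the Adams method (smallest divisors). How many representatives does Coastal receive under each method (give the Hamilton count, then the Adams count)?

Hamilton: Highland 7, South 9, Central 1, North 1, Lowland 8, Coastal 10.
Adams: Highland 7, South 9, Central 1, North 2, Lowland 8, Coastal 9.
Coastal gets 10 under Hamilton and 9 under Adams.

10 and 9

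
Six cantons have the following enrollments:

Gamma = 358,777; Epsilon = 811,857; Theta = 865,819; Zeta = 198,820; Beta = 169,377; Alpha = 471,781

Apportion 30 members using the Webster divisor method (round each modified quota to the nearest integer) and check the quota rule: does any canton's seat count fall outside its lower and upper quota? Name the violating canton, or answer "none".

Standard quotas: Gamma 3.742, Epsilon 8.467, Theta 9.030, Zeta 2.074, Beta 1.767, Alpha 4.920.
Webster allocation: Gamma 4, Epsilon 8, Theta 9, Zeta 2, Beta 2, Alpha 5.
Every allocation lies between the lower and upper quota.

none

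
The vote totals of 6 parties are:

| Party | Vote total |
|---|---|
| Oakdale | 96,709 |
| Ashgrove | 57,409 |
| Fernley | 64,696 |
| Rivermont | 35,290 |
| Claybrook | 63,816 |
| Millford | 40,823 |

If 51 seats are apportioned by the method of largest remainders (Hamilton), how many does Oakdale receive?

14

Total 358743; standard divisor 358743/51 ≈ 7034.176.
Standard quotas: Oakdale 13.7484, Ashgrove 8.1614, Fernley 9.1974, Rivermont 5.0169, Claybrook 9.0723, Millford 5.8035.
Lower quotas: Oakdale 13, Ashgrove 8, Fernley 9, Rivermont 5, Claybrook 9, Millford 5 (sum 49, leaving 2 seats).
Remainders in descending order: Millford 0.8035, Oakdale 0.7484, Fernley 0.1974, Ashgrove 0.1614, Claybrook 0.0723, Rivermont 0.0169.
The surplus seats go to Millford, Oakdale.
Oakdale receives 14.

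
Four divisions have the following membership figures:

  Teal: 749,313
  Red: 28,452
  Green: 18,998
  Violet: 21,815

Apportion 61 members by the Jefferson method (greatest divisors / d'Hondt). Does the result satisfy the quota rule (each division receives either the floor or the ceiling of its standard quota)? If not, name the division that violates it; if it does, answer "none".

Standard quotas: Teal 55.838, Red 2.120, Green 1.416, Violet 1.626.
Jefferson allocation: Teal 57, Red 2, Green 1, Violet 1.
Teal has quota 55.838 (lower 55, upper 56) but receives 57 — outside the quota interval.

Teal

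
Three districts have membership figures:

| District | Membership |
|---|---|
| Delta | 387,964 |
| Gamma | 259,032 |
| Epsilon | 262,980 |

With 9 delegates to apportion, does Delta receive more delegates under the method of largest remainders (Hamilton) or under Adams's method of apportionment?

Hamilton

Hamilton: Delta 4, Gamma 2, Epsilon 3.
Adams: Delta 3, Gamma 3, Epsilon 3.
Delta gets 4 under Hamilton and 3 under Adams.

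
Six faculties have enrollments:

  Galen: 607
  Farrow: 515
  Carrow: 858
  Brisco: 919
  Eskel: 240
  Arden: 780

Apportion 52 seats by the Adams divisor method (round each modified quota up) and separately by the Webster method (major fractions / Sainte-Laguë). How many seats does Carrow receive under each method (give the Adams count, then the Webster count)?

Adams: Galen 8, Farrow 7, Carrow 11, Brisco 12, Eskel 4, Arden 10.
Webster: Galen 8, Farrow 7, Carrow 12, Brisco 12, Eskel 3, Arden 10.
Carrow gets 11 under Adams and 12 under Webster.

11 and 12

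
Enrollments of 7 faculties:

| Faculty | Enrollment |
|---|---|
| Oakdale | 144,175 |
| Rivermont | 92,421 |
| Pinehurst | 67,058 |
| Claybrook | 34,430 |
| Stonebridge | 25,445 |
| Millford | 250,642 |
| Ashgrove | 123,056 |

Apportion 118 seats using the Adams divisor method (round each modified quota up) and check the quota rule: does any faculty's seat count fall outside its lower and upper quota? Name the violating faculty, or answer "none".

Millford

Standard quotas: Oakdale 23.077, Rivermont 14.793, Pinehurst 10.733, Claybrook 5.511, Stonebridge 4.073, Millford 40.118, Ashgrove 19.696.
Adams allocation: Oakdale 23, Rivermont 15, Pinehurst 11, Claybrook 6, Stonebridge 4, Millford 39, Ashgrove 20.
Millford has quota 40.118 (lower 40, upper 41) but receives 39 — outside the quota interval.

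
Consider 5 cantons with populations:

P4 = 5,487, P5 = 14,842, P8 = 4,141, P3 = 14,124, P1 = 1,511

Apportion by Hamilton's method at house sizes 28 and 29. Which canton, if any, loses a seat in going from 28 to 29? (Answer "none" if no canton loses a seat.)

none

At 28 seats: P4 4, P5 10, P8 3, P3 10, P1 1.
At 29 seats: P4 4, P5 11, P8 3, P3 10, P1 1.
No canton's allocation decreased.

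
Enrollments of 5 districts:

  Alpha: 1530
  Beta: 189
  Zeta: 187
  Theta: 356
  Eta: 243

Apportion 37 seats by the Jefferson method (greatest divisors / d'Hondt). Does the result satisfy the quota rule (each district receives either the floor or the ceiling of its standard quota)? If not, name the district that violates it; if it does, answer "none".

Alpha

Standard quotas: Alpha 22.599, Beta 2.792, Zeta 2.762, Theta 5.258, Eta 3.589.
Jefferson allocation: Alpha 24, Beta 3, Zeta 2, Theta 5, Eta 3.
Alpha has quota 22.599 (lower 22, upper 23) but receives 24 — outside the quota interval.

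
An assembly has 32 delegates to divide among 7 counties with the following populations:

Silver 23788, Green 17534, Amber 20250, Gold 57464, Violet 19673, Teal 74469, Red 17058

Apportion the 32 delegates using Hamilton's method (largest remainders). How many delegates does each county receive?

Silver 3, Green 3, Amber 3, Gold 8, Violet 3, Teal 10, Red 2

Standard divisor: 230236 ÷ 32 ≈ 7194.875.
Standard quotas: Silver 3.3062, Green 2.4370, Amber 2.8145, Gold 7.9868, Violet 2.7343, Teal 10.3503, Red 2.3709.
Lower quotas: Silver 3, Green 2, Amber 2, Gold 7, Violet 2, Teal 10, Red 2 (sum 28, leaving 4 seats).
Remainders in descending order: Gold 0.9868, Amber 0.8145, Violet 0.7343, Green 0.4370, Red 0.3709, Teal 0.3503, Silver 0.3062.
The surplus seats go to Gold, Amber, Violet, Green.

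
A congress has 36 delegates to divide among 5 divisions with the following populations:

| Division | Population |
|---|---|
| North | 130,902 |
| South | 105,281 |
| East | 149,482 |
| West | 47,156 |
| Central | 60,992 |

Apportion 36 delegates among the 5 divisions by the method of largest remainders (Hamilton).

North=10, South=8, East=11, West=3, Central=4

The standard divisor is 493813/36 ≈ 13717.028.
Standard quotas: North 9.5430, South 7.6752, East 10.8976, West 3.4378, Central 4.4464.
Lower quotas: North 9, South 7, East 10, West 3, Central 4 (sum 33, leaving 3 seats).
Remainders in descending order: East 0.8976, South 0.6752, North 0.5430, Central 0.4464, West 0.4378.
The surplus seats go to East, South, North.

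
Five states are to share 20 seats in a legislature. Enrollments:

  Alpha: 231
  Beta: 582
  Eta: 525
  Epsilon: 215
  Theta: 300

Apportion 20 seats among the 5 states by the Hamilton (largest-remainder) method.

Alpha: 3, Beta: 6, Eta: 6, Epsilon: 2, Theta: 3

Total 1853; standard divisor 1853/20 ≈ 92.65.
Standard quotas: Alpha 2.493, Beta 6.282, Eta 5.666, Epsilon 2.321, Theta 3.238.
Lower quotas: Alpha 2, Beta 6, Eta 5, Epsilon 2, Theta 3 (sum 18, leaving 2 seats).
Remainders in descending order: Eta 0.666, Alpha 0.493, Epsilon 0.321, Beta 0.282, Theta 0.238.
Largest remainders: Eta, Alpha receive the extra seats.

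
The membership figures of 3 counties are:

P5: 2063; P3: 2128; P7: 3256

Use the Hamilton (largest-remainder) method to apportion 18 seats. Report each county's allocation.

Standard divisor: 7447 ÷ 18 ≈ 413.722.
Standard quotas: P5 4.986, P3 5.144, P7 7.870.
Lower quotas: P5 4, P3 5, P7 7 (sum 16, leaving 2 seats).
Remainders in descending order: P5 0.986, P7 0.870, P3 0.144.
The surplus seats go to P5, P7.

P5=5; P3=5; P7=8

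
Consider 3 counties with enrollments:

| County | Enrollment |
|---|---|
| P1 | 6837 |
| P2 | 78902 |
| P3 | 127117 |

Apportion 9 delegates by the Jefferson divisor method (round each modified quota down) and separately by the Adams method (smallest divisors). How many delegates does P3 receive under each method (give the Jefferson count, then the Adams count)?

6 and 5

Jefferson: P1 0, P2 3, P3 6.
Adams: P1 1, P2 3, P3 5.
P3 gets 6 under Jefferson and 5 under Adams.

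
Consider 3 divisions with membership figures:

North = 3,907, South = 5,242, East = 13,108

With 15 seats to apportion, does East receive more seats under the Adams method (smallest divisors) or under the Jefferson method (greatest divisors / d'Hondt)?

Jefferson

Adams: North 3, South 4, East 8.
Jefferson: North 2, South 3, East 10.
East gets 8 under Adams and 10 under Jefferson.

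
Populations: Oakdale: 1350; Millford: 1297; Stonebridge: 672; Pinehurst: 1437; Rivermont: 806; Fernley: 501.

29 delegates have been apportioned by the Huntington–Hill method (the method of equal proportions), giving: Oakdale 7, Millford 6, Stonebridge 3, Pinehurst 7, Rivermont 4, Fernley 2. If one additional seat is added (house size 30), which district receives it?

Fernley

Priority for the next seat is population ÷ (√(s·(s+1))).
Priorities: Oakdale 180.401, Millford 200.131, Stonebridge 193.990, Pinehurst 192.027, Rivermont 180.227, Fernley 204.532.
Highest priority: Fernley.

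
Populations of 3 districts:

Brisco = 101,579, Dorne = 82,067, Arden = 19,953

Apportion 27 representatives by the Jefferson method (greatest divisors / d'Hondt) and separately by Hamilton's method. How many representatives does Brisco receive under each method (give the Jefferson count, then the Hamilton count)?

14 and 13

Jefferson: Brisco 14, Dorne 11, Arden 2.
Hamilton: Brisco 13, Dorne 11, Arden 3.
Brisco gets 14 under Jefferson and 13 under Hamilton.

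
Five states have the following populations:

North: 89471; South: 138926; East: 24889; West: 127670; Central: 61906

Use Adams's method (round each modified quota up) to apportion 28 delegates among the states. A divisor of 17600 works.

With modified divisor 17600: modified quotas North 5.084, South 7.894, East 1.414, West 7.254, Central 3.517.
Rounding up: North 6, South 8, East 2, West 8, Central 4 (total 28).

North: 6; South: 8; East: 2; West: 8; Central: 4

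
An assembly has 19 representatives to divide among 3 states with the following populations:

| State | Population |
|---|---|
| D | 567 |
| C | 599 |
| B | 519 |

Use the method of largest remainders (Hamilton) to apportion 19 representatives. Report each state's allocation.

D 6; C 7; B 6

Total 1685; standard divisor 1685/19 ≈ 88.684.
Standard quotas: D 6.393, C 6.754, B 5.852.
Lower quotas: D 6, C 6, B 5 (sum 17, leaving 2 seats).
Remainders in descending order: B 0.852, C 0.754, D 0.393.
Largest remainders: B, C receive the extra seats.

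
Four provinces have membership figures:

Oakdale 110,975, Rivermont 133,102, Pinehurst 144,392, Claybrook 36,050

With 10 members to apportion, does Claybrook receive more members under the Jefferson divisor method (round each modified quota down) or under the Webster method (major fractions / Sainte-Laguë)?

Jefferson: Oakdale 3, Rivermont 3, Pinehurst 4, Claybrook 0.
Webster: Oakdale 3, Rivermont 3, Pinehurst 3, Claybrook 1.
Claybrook gets 0 under Jefferson and 1 under Webster.

Webster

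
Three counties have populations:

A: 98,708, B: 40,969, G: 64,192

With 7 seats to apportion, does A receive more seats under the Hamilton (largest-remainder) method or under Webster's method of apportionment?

Webster

Hamilton: A 3, B 2, G 2.
Webster: A 4, B 1, G 2.
A gets 3 under Hamilton and 4 under Webster.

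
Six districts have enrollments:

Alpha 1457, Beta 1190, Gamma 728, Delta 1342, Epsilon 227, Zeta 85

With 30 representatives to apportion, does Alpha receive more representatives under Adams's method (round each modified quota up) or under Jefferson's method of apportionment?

Adams: Alpha 8, Beta 7, Gamma 4, Delta 8, Epsilon 2, Zeta 1.
Jefferson: Alpha 9, Beta 7, Gamma 4, Delta 9, Epsilon 1, Zeta 0.
Alpha gets 8 under Adams and 9 under Jefferson.

Jefferson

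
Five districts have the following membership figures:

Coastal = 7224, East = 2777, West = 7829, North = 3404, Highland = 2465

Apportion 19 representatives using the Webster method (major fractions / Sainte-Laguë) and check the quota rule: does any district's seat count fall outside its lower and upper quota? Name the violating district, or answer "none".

none

Standard quotas: Coastal 5.792, East 2.226, West 6.277, North 2.729, Highland 1.976.
Webster allocation: Coastal 6, East 2, West 6, North 3, Highland 2.
Every allocation lies between the lower and upper quota.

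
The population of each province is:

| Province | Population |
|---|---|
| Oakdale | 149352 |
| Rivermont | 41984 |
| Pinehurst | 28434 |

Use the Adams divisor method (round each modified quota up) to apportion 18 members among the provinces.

Standard divisor 219770/18 ≈ 12209.444; standard quotas: Oakdale 12.232, Rivermont 3.439, Pinehurst 2.329.
Rounding up gives 13, 4, 3 = 20 seats, so the divisor must be adjusted.
With modified divisor 13800: modified quotas Oakdale 10.823, Rivermont 3.042, Pinehurst 2.060.
Rounding up: Oakdale 11, Rivermont 4, Pinehurst 3 (total 18).

Oakdale 11, Rivermont 4, Pinehurst 3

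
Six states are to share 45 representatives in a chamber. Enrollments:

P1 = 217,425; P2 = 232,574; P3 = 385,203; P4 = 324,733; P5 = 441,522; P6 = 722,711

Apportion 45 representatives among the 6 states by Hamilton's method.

P1 4; P2 5; P3 7; P4 6; P5 9; P6 14

Standard divisor: 2324168 ÷ 45 ≈ 51648.178.
Standard quotas: P1 4.2097, P2 4.5030, P3 7.4582, P4 6.2874, P5 8.5486, P6 13.9930.
Lower quotas: P1 4, P2 4, P3 7, P4 6, P5 8, P6 13 (sum 42, leaving 3 seats).
Remainders in descending order: P6 0.9930, P5 0.5486, P2 0.5030, P3 0.4582, P4 0.2874, P1 0.2097.
The surplus seats go to P6, P5, P2.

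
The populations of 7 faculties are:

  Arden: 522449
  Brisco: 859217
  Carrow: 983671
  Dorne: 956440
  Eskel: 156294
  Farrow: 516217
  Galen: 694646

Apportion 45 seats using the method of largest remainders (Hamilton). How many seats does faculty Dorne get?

The standard divisor is 4688934/45 ≈ 104198.533.
Standard quotas: Arden 5.0140, Brisco 8.2460, Carrow 9.4404, Dorne 9.1790, Eskel 1.5000, Farrow 4.9542, Galen 6.6666.
Lower quotas: Arden 5, Brisco 8, Carrow 9, Dorne 9, Eskel 1, Farrow 4, Galen 6 (sum 42, leaving 3 seats).
Remainders in descending order: Farrow 0.9542, Galen 0.6666, Eskel 0.5000, Carrow 0.4404, Brisco 0.2460, Dorne 0.1790, Arden 0.0140.
Largest remainders: Farrow, Galen, Eskel receive the extra seats.
Dorne receives 9.

9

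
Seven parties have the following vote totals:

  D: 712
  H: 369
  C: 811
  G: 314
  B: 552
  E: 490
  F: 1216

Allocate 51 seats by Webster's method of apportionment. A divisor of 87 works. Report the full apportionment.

D=8, H=4, C=9, G=4, B=6, E=6, F=14

With modified divisor 87: modified quotas D 8.184, H 4.241, C 9.322, G 3.609, B 6.345, E 5.632, F 13.977.
Rounding to the nearest integer: D 8, H 4, C 9, G 4, B 6, E 6, F 14 (total 51).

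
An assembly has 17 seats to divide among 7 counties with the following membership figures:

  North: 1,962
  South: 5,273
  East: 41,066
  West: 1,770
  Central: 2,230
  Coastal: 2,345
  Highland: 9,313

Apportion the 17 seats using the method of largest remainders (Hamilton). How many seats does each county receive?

The standard divisor is 63959/17 ≈ 3762.294.
Standard quotas: North 0.5215, South 1.4015, East 10.9151, West 0.4705, Central 0.5927, Coastal 0.6233, Highland 2.4754.
Lower quotas: North 0, South 1, East 10, West 0, Central 0, Coastal 0, Highland 2 (sum 13, leaving 4 seats).
Remainders in descending order: East 0.9151, Coastal 0.6233, Central 0.5927, North 0.5215, Highland 0.4754, West 0.4705, South 0.4015.
The surplus seats go to East, Coastal, Central, North.

North 1, South 1, East 11, West 0, Central 1, Coastal 1, Highland 2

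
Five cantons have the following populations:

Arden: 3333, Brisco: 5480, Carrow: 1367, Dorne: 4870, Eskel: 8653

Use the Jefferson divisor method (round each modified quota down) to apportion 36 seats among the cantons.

Standard divisor 23703/36 ≈ 658.417; standard quotas: Arden 5.062, Brisco 8.323, Carrow 2.076, Dorne 7.397, Eskel 13.142.
Rounding down gives 5, 8, 2, 7, 13 = 35 seats, so the divisor must be adjusted.
With modified divisor 613: modified quotas Arden 5.437, Brisco 8.940, Carrow 2.230, Dorne 7.945, Eskel 14.116.
Rounding down: Arden 5, Brisco 8, Carrow 2, Dorne 7, Eskel 14 (total 36).

Arden 5; Brisco 8; Carrow 2; Dorne 7; Eskel 14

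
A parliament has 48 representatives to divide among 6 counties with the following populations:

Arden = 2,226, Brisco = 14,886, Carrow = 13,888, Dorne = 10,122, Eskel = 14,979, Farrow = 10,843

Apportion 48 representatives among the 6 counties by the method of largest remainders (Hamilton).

Standard divisor: 66944 ÷ 48 ≈ 1394.667.
Standard quotas: Arden 1.5961, Brisco 10.6735, Carrow 9.9579, Dorne 7.2576, Eskel 10.7402, Farrow 7.7746.
Lower quotas: Arden 1, Brisco 10, Carrow 9, Dorne 7, Eskel 10, Farrow 7 (sum 44, leaving 4 seats).
Remainders in descending order: Carrow 0.9579, Farrow 0.7746, Eskel 0.7402, Brisco 0.6735, Arden 0.5961, Dorne 0.2576.
The surplus seats go to Carrow, Farrow, Eskel, Brisco.

Arden 1, Brisco 11, Carrow 10, Dorne 7, Eskel 11, Farrow 8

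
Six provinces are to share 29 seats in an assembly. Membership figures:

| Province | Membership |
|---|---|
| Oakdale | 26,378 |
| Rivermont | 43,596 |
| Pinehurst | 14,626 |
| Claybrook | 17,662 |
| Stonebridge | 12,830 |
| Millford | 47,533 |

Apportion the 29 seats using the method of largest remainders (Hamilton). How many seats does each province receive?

Oakdale 5, Rivermont 8, Pinehurst 3, Claybrook 3, Stonebridge 2, Millford 8

The standard divisor is 162625/29 ≈ 5607.759.
Standard quotas: Oakdale 4.7038, Rivermont 7.7742, Pinehurst 2.6082, Claybrook 3.1496, Stonebridge 2.2879, Millford 8.4763.
Lower quotas: Oakdale 4, Rivermont 7, Pinehurst 2, Claybrook 3, Stonebridge 2, Millford 8 (sum 26, leaving 3 seats).
Remainders in descending order: Rivermont 0.7742, Oakdale 0.7038, Pinehurst 0.6082, Millford 0.4763, Stonebridge 0.2879, Claybrook 0.1496.
Largest remainders: Rivermont, Oakdale, Pinehurst receive the extra seats.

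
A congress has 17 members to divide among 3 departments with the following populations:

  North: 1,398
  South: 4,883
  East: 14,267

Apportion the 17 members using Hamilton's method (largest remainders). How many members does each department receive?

North 1, South 4, East 12

Total 20548; standard divisor 20548/17 ≈ 1208.706.
Standard quotas: North 1.1566, South 4.0399, East 11.8035.
Lower quotas: North 1, South 4, East 11 (sum 16, leaving 1 seat).
Remainders in descending order: East 0.8035, North 0.1566, South 0.0399.
Largest remainder: East receives the extra seat.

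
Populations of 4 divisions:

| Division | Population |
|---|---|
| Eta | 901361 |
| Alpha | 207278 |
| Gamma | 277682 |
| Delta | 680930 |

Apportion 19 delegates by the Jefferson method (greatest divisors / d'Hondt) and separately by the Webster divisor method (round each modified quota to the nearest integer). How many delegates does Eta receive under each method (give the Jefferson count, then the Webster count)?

9 and 8

Jefferson: Eta 9, Alpha 2, Gamma 2, Delta 6.
Webster: Eta 8, Alpha 2, Gamma 3, Delta 6.
Eta gets 9 under Jefferson and 8 under Webster.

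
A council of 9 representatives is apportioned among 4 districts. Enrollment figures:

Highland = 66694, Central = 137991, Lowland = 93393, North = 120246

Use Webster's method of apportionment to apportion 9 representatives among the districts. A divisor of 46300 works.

With modified divisor 46300: modified quotas Highland 1.440, Central 2.980, Lowland 2.017, North 2.597.
Rounding to the nearest integer: Highland 1, Central 3, Lowland 2, North 3 (total 9).

Highland 1, Central 3, Lowland 2, North 3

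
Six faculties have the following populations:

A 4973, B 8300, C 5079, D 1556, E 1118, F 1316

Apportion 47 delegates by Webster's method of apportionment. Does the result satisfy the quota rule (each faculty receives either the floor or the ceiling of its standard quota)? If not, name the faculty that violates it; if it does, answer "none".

none

Standard quotas: A 10.462, B 17.460, C 10.684, D 3.273, E 2.352, F 2.768.
Webster allocation: A 10, B 18, C 11, D 3, E 2, F 3.
Every allocation lies between the lower and upper quota.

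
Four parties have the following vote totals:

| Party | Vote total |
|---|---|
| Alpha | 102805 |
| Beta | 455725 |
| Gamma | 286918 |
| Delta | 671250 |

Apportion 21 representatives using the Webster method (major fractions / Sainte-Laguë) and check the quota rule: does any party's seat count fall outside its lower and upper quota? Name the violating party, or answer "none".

none

Standard quotas: Alpha 1.423, Beta 6.310, Gamma 3.973, Delta 9.294.
Webster allocation: Alpha 1, Beta 6, Gamma 4, Delta 10.
Every allocation lies between the lower and upper quota.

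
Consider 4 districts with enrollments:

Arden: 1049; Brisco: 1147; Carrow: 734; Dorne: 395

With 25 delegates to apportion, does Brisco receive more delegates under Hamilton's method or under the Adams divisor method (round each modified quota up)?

Hamilton

Hamilton: Arden 8, Brisco 9, Carrow 5, Dorne 3.
Adams: Arden 8, Brisco 8, Carrow 6, Dorne 3.
Brisco gets 9 under Hamilton and 8 under Adams.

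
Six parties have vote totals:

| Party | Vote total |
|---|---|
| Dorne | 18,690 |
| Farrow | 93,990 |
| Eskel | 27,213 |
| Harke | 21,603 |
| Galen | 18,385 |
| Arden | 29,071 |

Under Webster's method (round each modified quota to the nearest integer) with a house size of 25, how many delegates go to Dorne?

Standard divisor 208952/25 ≈ 8358.08; standard quotas: Dorne 2.236, Farrow 11.245, Eskel 3.256, Harke 2.585, Galen 2.200, Arden 3.478.
Rounding to the nearest integer gives 2, 11, 3, 3, 2, 3 = 24 seats, so the divisor must be adjusted.
With modified divisor 8200: modified quotas Dorne 2.279, Farrow 11.462, Eskel 3.319, Harke 2.635, Galen 2.242, Arden 3.545.
Rounding to the nearest integer: Dorne 2, Farrow 11, Eskel 3, Harke 3, Galen 2, Arden 4 (total 25).
Dorne receives 2.

2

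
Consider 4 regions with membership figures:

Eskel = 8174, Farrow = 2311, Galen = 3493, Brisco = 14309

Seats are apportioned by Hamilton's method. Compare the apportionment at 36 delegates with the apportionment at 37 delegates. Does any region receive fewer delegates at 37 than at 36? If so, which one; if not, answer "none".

At 36 seats: Eskel 10, Farrow 3, Galen 5, Brisco 18.
At 37 seats: Eskel 11, Farrow 3, Galen 4, Brisco 19.
Galen drops from 5 to 4.

Galen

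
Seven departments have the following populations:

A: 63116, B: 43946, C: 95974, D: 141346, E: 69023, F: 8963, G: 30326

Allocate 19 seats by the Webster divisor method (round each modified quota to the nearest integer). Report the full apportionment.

Standard divisor 452694/19 ≈ 23826; standard quotas: A 2.649, B 1.844, C 4.028, D 5.932, E 2.897, F 0.376, G 1.273.
Rounding to the nearest integer gives A 3, B 2, C 4, D 6, E 3, F 0, G 1 — total 19, matching the house size, so no adjustment is needed.

A 3, B 2, C 4, D 6, E 3, F 0, G 1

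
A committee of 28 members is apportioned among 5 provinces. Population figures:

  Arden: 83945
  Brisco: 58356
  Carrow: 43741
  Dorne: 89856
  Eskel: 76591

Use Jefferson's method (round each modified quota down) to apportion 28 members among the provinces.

Arden 7; Brisco 5; Carrow 3; Dorne 7; Eskel 6

Standard divisor 352489/28 ≈ 12588.893; standard quotas: Arden 6.668, Brisco 4.636, Carrow 3.475, Dorne 7.138, Eskel 6.084.
Rounding down gives 6, 4, 3, 7, 6 = 26 seats, so the divisor must be adjusted.
With modified divisor 11500: modified quotas Arden 7.300, Brisco 5.074, Carrow 3.804, Dorne 7.814, Eskel 6.660.
Rounding down: Arden 7, Brisco 5, Carrow 3, Dorne 7, Eskel 6 (total 28).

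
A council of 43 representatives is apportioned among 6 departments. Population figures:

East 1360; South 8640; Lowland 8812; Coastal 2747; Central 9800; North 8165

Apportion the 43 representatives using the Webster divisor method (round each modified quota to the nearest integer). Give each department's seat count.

Standard divisor 39524/43 ≈ 919.163; standard quotas: East 1.480, South 9.400, Lowland 9.587, Coastal 2.989, Central 10.662, North 8.883.
Rounding to the nearest integer gives East 1, South 9, Lowland 10, Coastal 3, Central 11, North 9 — total 43, matching the house size, so no adjustment is needed.

East: 1, South: 9, Lowland: 10, Coastal: 3, Central: 11, North: 9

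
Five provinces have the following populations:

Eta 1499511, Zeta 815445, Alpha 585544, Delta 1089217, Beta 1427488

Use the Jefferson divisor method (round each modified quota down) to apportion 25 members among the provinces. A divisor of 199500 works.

With modified divisor 199500: modified quotas Eta 7.516, Zeta 4.087, Alpha 2.935, Delta 5.460, Beta 7.155.
Rounding down: Eta 7, Zeta 4, Alpha 2, Delta 5, Beta 7 (total 25).

Eta=7, Zeta=4, Alpha=2, Delta=5, Beta=7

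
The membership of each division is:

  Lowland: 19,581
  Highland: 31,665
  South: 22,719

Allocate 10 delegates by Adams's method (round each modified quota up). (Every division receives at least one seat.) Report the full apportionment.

Standard divisor 73965/10 ≈ 7396.5; standard quotas: Lowland 2.647, Highland 4.281, South 3.072.
Rounding up gives 3, 5, 4 = 12 seats, so the divisor must be adjusted.
With modified divisor 8900: modified quotas Lowland 2.200, Highland 3.558, South 2.553.
Rounding up: Lowland 3, Highland 4, South 3 (total 10).

Lowland=3, Highland=4, South=3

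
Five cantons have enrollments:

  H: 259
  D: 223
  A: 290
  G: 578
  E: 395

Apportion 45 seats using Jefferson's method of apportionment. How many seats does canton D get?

6

Standard divisor 1745/45 ≈ 38.778; standard quotas: H 6.679, D 5.751, A 7.479, G 14.905, E 10.186.
Rounding down gives 6, 5, 7, 14, 10 = 42 seats, so the divisor must be adjusted.
With modified divisor 36.6: modified quotas H 7.077, D 6.093, A 7.923, G 15.792, E 10.792.
Rounding down: H 7, D 6, A 7, G 15, E 10 (total 45).
D receives 6.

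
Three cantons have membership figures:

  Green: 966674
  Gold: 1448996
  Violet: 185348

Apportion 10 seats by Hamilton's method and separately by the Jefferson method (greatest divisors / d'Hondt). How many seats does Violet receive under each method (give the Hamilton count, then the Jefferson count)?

1 and 0

Hamilton: Green 4, Gold 5, Violet 1.
Jefferson: Green 4, Gold 6, Violet 0.
Violet gets 1 under Hamilton and 0 under Jefferson.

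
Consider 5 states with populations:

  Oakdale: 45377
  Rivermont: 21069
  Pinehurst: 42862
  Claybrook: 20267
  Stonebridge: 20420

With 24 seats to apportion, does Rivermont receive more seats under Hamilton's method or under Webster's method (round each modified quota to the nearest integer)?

Hamilton

Hamilton: Oakdale 7, Rivermont 4, Pinehurst 7, Claybrook 3, Stonebridge 3.
Webster: Oakdale 8, Rivermont 3, Pinehurst 7, Claybrook 3, Stonebridge 3.
Rivermont gets 4 under Hamilton and 3 under Webster.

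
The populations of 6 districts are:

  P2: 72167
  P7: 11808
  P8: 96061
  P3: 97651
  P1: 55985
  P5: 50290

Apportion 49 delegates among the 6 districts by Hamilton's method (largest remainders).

Standard divisor: 383962 ÷ 49 ≈ 7835.959.
Standard quotas: P2 9.2097, P7 1.5069, P8 12.2590, P3 12.4619, P1 7.1446, P5 6.4178.
Lower quotas: P2 9, P7 1, P8 12, P3 12, P1 7, P5 6 (sum 47, leaving 2 seats).
Remainders in descending order: P7 0.5069, P3 0.4619, P5 0.4178, P8 0.2590, P2 0.2097, P1 0.1446.
Largest remainders: P7, P3 receive the extra seats.

P2 9, P7 2, P8 12, P3 13, P1 7, P5 6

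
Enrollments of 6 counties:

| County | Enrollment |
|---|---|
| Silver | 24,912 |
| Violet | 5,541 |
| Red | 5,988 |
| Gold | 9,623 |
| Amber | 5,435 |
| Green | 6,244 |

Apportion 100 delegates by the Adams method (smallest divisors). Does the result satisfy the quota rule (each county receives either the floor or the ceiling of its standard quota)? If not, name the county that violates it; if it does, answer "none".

Silver

Standard quotas: Silver 43.143, Violet 9.596, Red 10.370, Gold 16.665, Amber 9.412, Green 10.813.
Adams allocation: Silver 42, Violet 10, Red 10, Gold 17, Amber 10, Green 11.
Silver has quota 43.143 (lower 43, upper 44) but receives 42 — outside the quota interval.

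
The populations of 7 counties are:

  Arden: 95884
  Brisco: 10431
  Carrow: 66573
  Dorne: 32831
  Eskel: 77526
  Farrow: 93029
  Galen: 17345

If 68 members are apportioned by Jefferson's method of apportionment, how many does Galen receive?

3

Standard divisor 393619/68 ≈ 5788.515; standard quotas: Arden 16.565, Brisco 1.802, Carrow 11.501, Dorne 5.672, Eskel 13.393, Farrow 16.071, Galen 2.996.
Rounding down gives 16, 1, 11, 5, 13, 16, 2 = 64 seats, so the divisor must be adjusted.
With modified divisor 5500: modified quotas Arden 17.433, Brisco 1.897, Carrow 12.104, Dorne 5.969, Eskel 14.096, Farrow 16.914, Galen 3.154.
Rounding down: Arden 17, Brisco 1, Carrow 12, Dorne 5, Eskel 14, Farrow 16, Galen 3 (total 68).
Galen receives 3.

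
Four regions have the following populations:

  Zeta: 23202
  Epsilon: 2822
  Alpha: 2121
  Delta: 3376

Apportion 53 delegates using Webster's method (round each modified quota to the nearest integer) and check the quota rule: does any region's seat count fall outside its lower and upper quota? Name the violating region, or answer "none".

Zeta

Standard quotas: Zeta 39.012, Epsilon 4.745, Alpha 3.566, Delta 5.676.
Webster allocation: Zeta 38, Epsilon 5, Alpha 4, Delta 6.
Zeta has quota 39.012 (lower 39, upper 40) but receives 38 — outside the quota interval.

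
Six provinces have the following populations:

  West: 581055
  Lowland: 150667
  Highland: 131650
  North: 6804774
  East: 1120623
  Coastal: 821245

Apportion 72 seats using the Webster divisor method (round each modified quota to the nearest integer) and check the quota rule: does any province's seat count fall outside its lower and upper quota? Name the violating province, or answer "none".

North

Standard quotas: West 4.353, Lowland 1.129, Highland 0.986, North 50.983, East 8.396, Coastal 6.153.
Webster allocation: West 4, Lowland 1, Highland 1, North 52, East 8, Coastal 6.
North has quota 50.983 (lower 50, upper 51) but receives 52 — outside the quota interval.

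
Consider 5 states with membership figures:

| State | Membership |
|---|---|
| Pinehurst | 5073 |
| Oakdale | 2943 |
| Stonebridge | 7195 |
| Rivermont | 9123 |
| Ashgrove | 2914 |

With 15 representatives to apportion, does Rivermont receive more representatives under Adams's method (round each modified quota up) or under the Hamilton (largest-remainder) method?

Adams: Pinehurst 3, Oakdale 2, Stonebridge 4, Rivermont 4, Ashgrove 2.
Hamilton: Pinehurst 3, Oakdale 2, Stonebridge 4, Rivermont 5, Ashgrove 1.
Rivermont gets 4 under Adams and 5 under Hamilton.

Hamilton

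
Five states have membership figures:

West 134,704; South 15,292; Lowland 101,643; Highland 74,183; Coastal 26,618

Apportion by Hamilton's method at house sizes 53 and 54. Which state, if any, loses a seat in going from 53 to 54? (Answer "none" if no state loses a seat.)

South

At 53 seats: West 20, South 3, Lowland 15, Highland 11, Coastal 4.
At 54 seats: West 21, South 2, Lowland 16, Highland 11, Coastal 4.
South drops from 3 to 2.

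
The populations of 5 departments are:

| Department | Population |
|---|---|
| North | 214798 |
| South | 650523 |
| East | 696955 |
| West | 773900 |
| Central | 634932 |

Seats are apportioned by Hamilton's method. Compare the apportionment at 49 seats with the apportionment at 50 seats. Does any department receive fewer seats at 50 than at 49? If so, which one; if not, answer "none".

North

At 49 seats: North 4, South 11, East 11, West 13, Central 10.
At 50 seats: North 3, South 11, East 12, West 13, Central 11.
North drops from 4 to 3.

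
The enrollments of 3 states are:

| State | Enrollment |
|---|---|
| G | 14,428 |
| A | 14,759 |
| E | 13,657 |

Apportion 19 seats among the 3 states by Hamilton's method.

G=6, A=7, E=6

Standard divisor: 42844 ÷ 19 ≈ 2254.947.
Standard quotas: G 6.3984, A 6.5452, E 6.0565.
Lower quotas: G 6, A 6, E 6 (sum 18, leaving 1 seat).
Remainders in descending order: A 0.5452, G 0.3984, E 0.0565.
The surplus seat goes to A.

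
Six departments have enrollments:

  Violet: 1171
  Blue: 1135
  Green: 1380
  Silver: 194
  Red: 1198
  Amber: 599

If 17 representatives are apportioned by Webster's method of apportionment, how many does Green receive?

4

Standard divisor 5677/17 ≈ 333.941; standard quotas: Violet 3.507, Blue 3.399, Green 4.132, Silver 0.581, Red 3.587, Amber 1.794.
Rounding to the nearest integer gives 4, 3, 4, 1, 4, 2 = 18 seats, so the divisor must be adjusted.
With modified divisor 340: modified quotas Violet 3.444, Blue 3.338, Green 4.059, Silver 0.571, Red 3.524, Amber 1.762.
Rounding to the nearest integer: Violet 3, Blue 3, Green 4, Silver 1, Red 4, Amber 2 (total 17).
Green receives 4.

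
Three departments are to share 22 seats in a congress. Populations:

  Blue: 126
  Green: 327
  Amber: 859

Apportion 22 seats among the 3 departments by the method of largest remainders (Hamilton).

The standard divisor is 1312/22 ≈ 59.636.
Standard quotas: Blue 2.113, Green 5.483, Amber 14.404.
Lower quotas: Blue 2, Green 5, Amber 14 (sum 21, leaving 1 seat).
Remainders in descending order: Green 0.483, Amber 0.404, Blue 0.113.
Largest remainder: Green receives the extra seat.

Blue=2, Green=6, Amber=14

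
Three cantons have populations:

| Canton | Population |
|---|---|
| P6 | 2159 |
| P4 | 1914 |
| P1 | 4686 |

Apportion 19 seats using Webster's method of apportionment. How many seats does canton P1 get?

10

Standard divisor 8759/19 ≈ 461; standard quotas: P6 4.683, P4 4.152, P1 10.165.
Rounding to the nearest integer gives P6 5, P4 4, P1 10 — total 19, matching the house size, so no adjustment is needed.
P1 receives 10.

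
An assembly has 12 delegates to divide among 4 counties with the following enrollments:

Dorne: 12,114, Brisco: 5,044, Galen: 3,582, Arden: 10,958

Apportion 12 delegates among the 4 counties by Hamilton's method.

The standard divisor is 31698/12 ≈ 2641.5.
Standard quotas: Dorne 4.5860, Brisco 1.9095, Galen 1.3560, Arden 4.1484.
Lower quotas: Dorne 4, Brisco 1, Galen 1, Arden 4 (sum 10, leaving 2 seats).
Remainders in descending order: Brisco 0.9095, Dorne 0.5860, Galen 0.3560, Arden 0.1484.
The surplus seats go to Brisco, Dorne.

Dorne: 5, Brisco: 2, Galen: 1, Arden: 4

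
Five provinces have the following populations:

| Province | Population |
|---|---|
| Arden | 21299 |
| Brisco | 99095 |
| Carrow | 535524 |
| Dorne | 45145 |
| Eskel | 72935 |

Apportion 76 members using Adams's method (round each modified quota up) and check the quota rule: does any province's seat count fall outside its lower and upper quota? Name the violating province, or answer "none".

Standard quotas: Arden 2.091, Brisco 9.730, Carrow 52.584, Dorne 4.433, Eskel 7.162.
Adams allocation: Arden 3, Brisco 10, Carrow 51, Dorne 5, Eskel 7.
Carrow has quota 52.584 (lower 52, upper 53) but receives 51 — outside the quota interval.

Carrow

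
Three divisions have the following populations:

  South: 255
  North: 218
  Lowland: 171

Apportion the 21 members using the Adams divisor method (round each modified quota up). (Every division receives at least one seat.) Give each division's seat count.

South: 8; North: 7; Lowland: 6

Standard divisor 644/21 ≈ 30.667; standard quotas: South 8.315, North 7.109, Lowland 5.576.
Rounding up gives 9, 8, 6 = 23 seats, so the divisor must be adjusted.
With modified divisor 33: modified quotas South 7.727, North 6.606, Lowland 5.182.
Rounding up: South 8, North 7, Lowland 6 (total 21).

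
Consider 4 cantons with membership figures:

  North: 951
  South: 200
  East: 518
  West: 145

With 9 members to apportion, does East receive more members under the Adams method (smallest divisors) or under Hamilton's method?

Adams

Adams: North 4, South 1, East 3, West 1.
Hamilton: North 5, South 1, East 2, West 1.
East gets 3 under Adams and 2 under Hamilton.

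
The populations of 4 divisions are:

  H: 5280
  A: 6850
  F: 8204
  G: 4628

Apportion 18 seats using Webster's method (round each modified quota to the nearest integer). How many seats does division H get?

4

Standard divisor 24962/18 ≈ 1386.778; standard quotas: H 3.807, A 4.940, F 5.916, G 3.337.
Rounding to the nearest integer gives H 4, A 5, F 6, G 3 — total 18, matching the house size, so no adjustment is needed.
H receives 4.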